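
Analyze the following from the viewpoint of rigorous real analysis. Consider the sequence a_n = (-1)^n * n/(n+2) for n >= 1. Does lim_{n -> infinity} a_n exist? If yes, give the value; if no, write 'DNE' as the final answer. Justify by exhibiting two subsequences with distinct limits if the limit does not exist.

Examine the behaviour of a_n along subsequences.
a_{2k} = 2k/(2k+2) -> 1. a_{2k+1} = -(2k+1)/(2k+3) -> -1.
Since these two subsequential limits are 1 and -1, distinct, the full sequence cannot converge (a convergent sequence has all subsequences tending to the same limit). So lim a_n does not exist.

DNE


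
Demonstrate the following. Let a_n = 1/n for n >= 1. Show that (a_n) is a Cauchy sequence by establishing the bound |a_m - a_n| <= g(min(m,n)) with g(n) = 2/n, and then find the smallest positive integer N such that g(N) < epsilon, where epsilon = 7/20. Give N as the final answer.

For any m, n >= 1, by the triangle inequality:
|a_m - a_n| = |1/m - 1/n| <= 1/m + 1/n <= 2/min(m,n).
So g(n) = 2/n bounds the Cauchy difference. Since g(n) -> 0, (a_n) is Cauchy.
Now solve g(N) < 7/20: 2/N < 7/20 <=> N > 2 / (7/20) = 40/7.
The smallest integer strictly greater than 40/7 is N = 6.
Check: g(6) = 2/6 = 1/3 < 7/20; g(5) = 2/5 >= 7/20. So N = 6.

6


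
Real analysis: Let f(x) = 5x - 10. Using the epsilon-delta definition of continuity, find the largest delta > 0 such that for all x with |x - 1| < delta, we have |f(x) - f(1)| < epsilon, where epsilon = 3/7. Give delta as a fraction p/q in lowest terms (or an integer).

We compute f(1) = 5*(1) - 10 = -5.
|f(x) - f(1)| = |5x - 10 - (-5)| = |5(x - 1)| = 5|x - 1|.
We need 5|x - 1| < 3/7, i.e. |x - 1| < 3/7 / 5 = 3/35.
So any delta <= 3/35 works. Conversely, if delta > 3/35, then x = 1 + 3/35 satisfies |x - 1| = 3/35 < delta but |f(x) - f(1)| = 5 * 3/35 = 3/7, which is not < 3/7; so no larger delta works.
Hence the largest such delta is 3/35.

3/35


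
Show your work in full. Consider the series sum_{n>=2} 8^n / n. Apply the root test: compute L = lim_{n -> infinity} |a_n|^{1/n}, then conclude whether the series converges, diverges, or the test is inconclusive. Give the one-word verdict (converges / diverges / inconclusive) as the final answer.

Let a_n denote the general term. Form |a_n|^(1/n) and simplify:
|a_n|^(1/n) = 8/n^(1/n)
Take the limit as n -> infinity: L = 8.
Since L = 8 > 1, the root test implies divergence.

diverges


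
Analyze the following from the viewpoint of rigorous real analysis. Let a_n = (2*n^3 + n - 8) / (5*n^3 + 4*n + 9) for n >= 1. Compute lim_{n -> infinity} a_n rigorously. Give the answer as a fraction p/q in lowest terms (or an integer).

Divide numerator and denominator by n^3, the highest power:
numerator / n^3 = 2 + n^(-2) - 8/n^3
denominator / n^3 = 5 + 4/n^2 + 9/n^3
As n -> infinity, all terms of the form c/n^k (k >= 1) tend to 0.
So numerator / n^3 -> 2 and denominator / n^3 -> 5.
Therefore lim a_n = 2/5.

2/5


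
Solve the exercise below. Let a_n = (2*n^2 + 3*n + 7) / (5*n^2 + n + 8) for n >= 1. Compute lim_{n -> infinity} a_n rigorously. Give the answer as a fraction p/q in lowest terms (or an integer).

Divide numerator and denominator by n^2, the highest power:
numerator / n^2 = 2 + 3/n + 7/n^2
denominator / n^2 = 5 + 1/n + 8/n^2
As n -> infinity, all terms of the form c/n^k (k >= 1) tend to 0.
So numerator / n^2 -> 2 and denominator / n^2 -> 5.
Therefore lim a_n = 2/5.

2/5


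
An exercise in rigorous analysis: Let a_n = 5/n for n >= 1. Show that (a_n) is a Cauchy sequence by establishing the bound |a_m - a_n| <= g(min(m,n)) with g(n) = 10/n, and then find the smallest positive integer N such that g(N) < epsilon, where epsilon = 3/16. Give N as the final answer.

For any m, n >= 1, by the triangle inequality:
|a_m - a_n| = |5/m - 5/n| <= 5*1/m + 5*1/n <= 10/min(m,n).
So g(n) = 10/n bounds the Cauchy difference. Since g(n) -> 0, (a_n) is Cauchy.
Now solve g(N) < 3/16: 10/N < 3/16 <=> N > 10 / (3/16) = 160/3.
The smallest integer strictly greater than 160/3 is N = 54.
Check: g(54) = 10/54 = 5/27 < 3/16; g(53) = 10/53 >= 3/16. So N = 54.

54


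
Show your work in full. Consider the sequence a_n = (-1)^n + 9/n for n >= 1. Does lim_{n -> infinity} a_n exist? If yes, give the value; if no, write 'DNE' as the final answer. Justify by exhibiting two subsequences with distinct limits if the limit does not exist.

Examine the behaviour of a_n along subsequences.
a_{2k} = 1 + 9/(2k) -> 1. a_{2k+1} = -1 + 9/(2k+1) -> -1.
Since these two subsequential limits are 1 and -1, distinct, the full sequence cannot converge (a convergent sequence has all subsequences tending to the same limit). So lim a_n does not exist.

DNE


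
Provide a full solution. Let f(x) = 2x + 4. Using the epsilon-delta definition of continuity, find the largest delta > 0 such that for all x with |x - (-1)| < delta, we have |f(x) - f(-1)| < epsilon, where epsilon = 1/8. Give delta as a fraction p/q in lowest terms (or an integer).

We compute f(-1) = 2*(-1) + 4 = 2.
|f(x) - f(-1)| = |2x + 4 - (2)| = |2(x - (-1))| = 2|x - (-1)|.
We need 2|x - (-1)| < 1/8, i.e. |x - (-1)| < 1/8 / 2 = 1/16.
So any delta <= 1/16 works. Conversely, if delta > 1/16, then x = -1 + 1/16 satisfies |x - (-1)| = 1/16 < delta but |f(x) - f(-1)| = 2 * 1/16 = 1/8, which is not < 1/8; so no larger delta works.
Hence the largest such delta is 1/16.

1/16


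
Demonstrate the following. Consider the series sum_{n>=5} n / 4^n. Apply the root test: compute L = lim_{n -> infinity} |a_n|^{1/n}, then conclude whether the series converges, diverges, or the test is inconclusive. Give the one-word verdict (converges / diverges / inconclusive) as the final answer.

Let a_n denote the general term. Form |a_n|^(1/n) and simplify:
|a_n|^(1/n) = n^(1/n)/4
Take the limit as n -> infinity: L = 1/4.
Since L = 1/4 < 1, the root test implies convergence.

converges


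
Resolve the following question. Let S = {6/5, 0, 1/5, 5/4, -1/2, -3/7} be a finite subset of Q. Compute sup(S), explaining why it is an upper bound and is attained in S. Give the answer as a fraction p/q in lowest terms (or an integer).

S is finite, so sup(S) = max(S).
Sorted decreasing:
5/4, 6/5, 1/5, 0, -3/7, -1/2
The extremum is 5/4.
For every x in S, x <= 5/4. And 5/4 is in S, so it is attained.
Therefore sup(S) = 5/4.

5/4


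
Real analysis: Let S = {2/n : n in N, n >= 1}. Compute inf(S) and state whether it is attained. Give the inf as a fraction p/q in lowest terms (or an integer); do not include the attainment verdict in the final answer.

Analysis:
- Values: 2, 1, 2/3, 1/2, ... strictly decreasing.
- The maximum is 2 (n=1); sup = 2 (attained).
- The set is bounded below by 0; 2/n -> 0 so 0 is the greatest lower bound.
- 0 is not in the set, so inf = 0 is not attained.
Conclusion: inf(S) = 0, not attained in S.

0


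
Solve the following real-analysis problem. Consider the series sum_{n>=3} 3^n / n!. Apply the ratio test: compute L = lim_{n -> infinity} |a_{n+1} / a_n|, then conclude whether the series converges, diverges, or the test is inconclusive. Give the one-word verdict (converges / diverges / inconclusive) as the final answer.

Let a_n denote the general term. Form the ratio a_{n+1}/a_n and simplify:
a_{n+1}/a_n = 3/(n + 1)
Take the limit as n -> infinity: L = 0.
Since L = 0 < 1, the ratio test implies the series converges.

converges


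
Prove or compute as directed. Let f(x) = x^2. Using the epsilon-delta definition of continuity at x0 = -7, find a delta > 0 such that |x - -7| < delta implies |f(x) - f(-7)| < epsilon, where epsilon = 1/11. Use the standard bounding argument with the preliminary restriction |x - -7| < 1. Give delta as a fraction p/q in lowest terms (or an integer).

Factor: |x^2 - (-7)^2| = |x - -7| * |x + -7|.
Impose |x - -7| < 1 first. Then |x + -7| = |(x - -7) + 2*(-7)| <= |x - -7| + 2*|-7| < 1 + 14 = 15.
So |x^2 - (-7)^2| < delta * 15.
We need delta * 15 <= 1/11, i.e. delta <= 1/11/15 = 1/165.
Since 1/165 < 1, this is tighter than 1; take delta = 1/165.
So delta = 1/165 works.

1/165


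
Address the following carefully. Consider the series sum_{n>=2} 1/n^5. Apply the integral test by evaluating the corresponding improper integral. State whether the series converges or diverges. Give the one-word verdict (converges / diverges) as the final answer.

Let f(x) = x^(-5). Then f is positive, continuous, and decreasing on [2, infinity), so the integral test applies.
Compute the improper integral int_{2}^infinity f(x) dx:
  antiderivative F(x) = -1/(4*x^4).
  As x -> infinity, F(x) -> 0 (since p = 5 > 1).
  So int = F(infinity) - F(2) = 0 - (-1/64) = 1/64.
  Finite, so by the integral test, the series converges.

converges


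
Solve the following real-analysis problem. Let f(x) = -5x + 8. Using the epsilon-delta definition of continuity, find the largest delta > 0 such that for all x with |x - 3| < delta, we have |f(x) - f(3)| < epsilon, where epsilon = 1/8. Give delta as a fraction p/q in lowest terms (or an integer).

We compute f(3) = -5*(3) + 8 = -7.
|f(x) - f(3)| = |-5x + 8 - (-7)| = |-5(x - 3)| = 5|x - 3|.
We need 5|x - 3| < 1/8, i.e. |x - 3| < 1/8 / 5 = 1/40.
So any delta <= 1/40 works. Conversely, if delta > 1/40, then x = 3 + 1/40 satisfies |x - 3| = 1/40 < delta but |f(x) - f(3)| = 5 * 1/40 = 1/8, which is not < 1/8; so no larger delta works.
Hence the largest such delta is 1/40.

1/40


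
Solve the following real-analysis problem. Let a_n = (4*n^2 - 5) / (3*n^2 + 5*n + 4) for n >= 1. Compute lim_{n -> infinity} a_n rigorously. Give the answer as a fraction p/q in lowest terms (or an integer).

Divide numerator and denominator by n^2, the highest power:
numerator / n^2 = 4 - 5/n^2
denominator / n^2 = 3 + 5/n + 4/n^2
As n -> infinity, all terms of the form c/n^k (k >= 1) tend to 0.
So numerator / n^2 -> 4 and denominator / n^2 -> 3.
Therefore lim a_n = 4/3.

4/3


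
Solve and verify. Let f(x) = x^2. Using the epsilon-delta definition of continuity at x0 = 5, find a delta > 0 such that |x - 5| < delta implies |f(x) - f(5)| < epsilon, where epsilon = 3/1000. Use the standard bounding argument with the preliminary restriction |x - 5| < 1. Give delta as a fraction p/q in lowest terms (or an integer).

Factor: |x^2 - (5)^2| = |x - 5| * |x + 5|.
Impose |x - 5| < 1 first. Then |x + 5| = |(x - 5) + 2*(5)| <= |x - 5| + 2*|5| < 1 + 10 = 11.
So |x^2 - (5)^2| < delta * 11.
We need delta * 11 <= 3/1000, i.e. delta <= 3/1000/11 = 3/11000.
Since 3/11000 < 1, this is tighter than 1; take delta = 3/11000.
So delta = 3/11000 works.

3/11000


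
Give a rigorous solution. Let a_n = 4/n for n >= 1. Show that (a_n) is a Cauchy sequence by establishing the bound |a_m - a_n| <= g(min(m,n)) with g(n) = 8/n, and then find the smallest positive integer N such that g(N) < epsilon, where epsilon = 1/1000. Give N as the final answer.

For any m, n >= 1, by the triangle inequality:
|a_m - a_n| = |4/m - 4/n| <= 4*1/m + 4*1/n <= 8/min(m,n).
So g(n) = 8/n bounds the Cauchy difference. Since g(n) -> 0, (a_n) is Cauchy.
Now solve g(N) < 1/1000: 8/N < 1/1000 <=> N > 8 / (1/1000) = 8000.
The smallest integer strictly greater than 8000 is N = 8001.
Check: g(8001) = 8/8001 = 8/8001 < 1/1000; g(8000) = 1/1000 >= 1/1000. So N = 8001.

8001


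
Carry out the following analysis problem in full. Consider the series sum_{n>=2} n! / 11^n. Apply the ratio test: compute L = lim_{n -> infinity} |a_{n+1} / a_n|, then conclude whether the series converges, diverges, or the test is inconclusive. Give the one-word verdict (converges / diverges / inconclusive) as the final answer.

Let a_n denote the general term. Form the ratio a_{n+1}/a_n and simplify:
a_{n+1}/a_n = n/11 + 1/11
Take the limit as n -> infinity: L = infinity.
Since L = infinity > 1 (or L = infinity), the ratio test implies the series diverges.

diverges


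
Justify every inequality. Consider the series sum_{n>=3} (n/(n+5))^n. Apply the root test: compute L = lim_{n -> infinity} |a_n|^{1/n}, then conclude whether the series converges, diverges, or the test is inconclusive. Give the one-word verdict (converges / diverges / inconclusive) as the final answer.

Let a_n denote the general term. Form |a_n|^(1/n) and simplify:
|a_n|^(1/n) = n/(n + 5)
Take the limit as n -> infinity: L = 1.
Since L = 1, the root test is inconclusive. (In fact a_n = (n/(n+5))^n -> e^(-5) != 0, so the nth-term test shows divergence; but the root test itself gives no conclusion.)

inconclusive


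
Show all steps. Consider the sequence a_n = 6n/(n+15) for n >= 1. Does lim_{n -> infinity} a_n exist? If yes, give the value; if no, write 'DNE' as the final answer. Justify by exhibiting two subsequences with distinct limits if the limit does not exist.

Examine the behaviour of a_n along subsequences.
Even-n subsequence a_{2k} = 6(2k)/(2k+15) -> 6. Odd-n subsequence a_{2k+1} = 6(2k+1)/(2k+16) -> 6. Both tend to 6, which suggests the limit is 6; verify directly.
|a_n - 6| = |6n - 6(n+15)| / (n+15) = 90/(n+15) < 90/n for every n >= 1.
Given epsilon > 0, choose a positive integer N > 90/epsilon. Then for all n >= N, |a_n - 6| < 90/n <= 90/N < epsilon.
So by the definition of the limit, lim a_n exists and equals 6.

6


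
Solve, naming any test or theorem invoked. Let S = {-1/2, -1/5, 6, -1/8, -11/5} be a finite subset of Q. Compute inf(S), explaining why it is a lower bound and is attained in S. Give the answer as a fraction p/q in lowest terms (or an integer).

S is finite, so inf(S) = min(S).
Sorted increasing:
-11/5, -1/2, -1/5, -1/8, 6
The extremum is -11/5.
For every x in S, x >= -11/5. And -11/5 is in S, so it is attained.
Therefore inf(S) = -11/5.

-11/5


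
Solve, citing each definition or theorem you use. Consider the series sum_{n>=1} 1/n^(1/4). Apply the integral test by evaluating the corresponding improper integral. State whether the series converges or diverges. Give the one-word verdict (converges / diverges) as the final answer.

Let f(x) = x^(-1/4). Then f is positive, continuous, and decreasing on [1, infinity), so the integral test applies.
Compute the improper integral int_{1}^infinity f(x) dx:
  antiderivative F(x) = 4*x^(3/4)/3.
  As x -> infinity, F(x) -> infinity (since p = 1/4 < 1).
  So the integral diverges. By the integral test, the series diverges.

diverges


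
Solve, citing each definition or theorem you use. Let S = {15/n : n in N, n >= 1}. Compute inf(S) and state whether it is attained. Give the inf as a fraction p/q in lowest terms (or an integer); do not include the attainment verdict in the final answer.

Analysis:
- Values: 15, 15/2, 5, 15/4, ... strictly decreasing.
- The maximum is 15 (n=1); sup = 15 (attained).
- The set is bounded below by 0; 15/n -> 0 so 0 is the greatest lower bound.
- 0 is not in the set, so inf = 0 is not attained.
Conclusion: inf(S) = 0, not attained in S.

0


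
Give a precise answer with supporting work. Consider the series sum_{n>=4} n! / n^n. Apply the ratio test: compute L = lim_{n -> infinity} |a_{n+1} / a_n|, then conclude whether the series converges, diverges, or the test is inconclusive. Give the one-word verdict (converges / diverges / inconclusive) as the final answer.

Let a_n denote the general term. Form the ratio a_{n+1}/a_n and simplify:
a_{n+1}/a_n = (n/(n + 1))^n
Take the limit as n -> infinity: L = exp(-1).
Since L = exp(-1) < 1, the ratio test implies the series converges.

converges


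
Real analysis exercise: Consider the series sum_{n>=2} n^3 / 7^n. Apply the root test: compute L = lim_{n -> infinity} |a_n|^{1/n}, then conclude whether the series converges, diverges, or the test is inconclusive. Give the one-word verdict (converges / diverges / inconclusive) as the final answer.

Let a_n denote the general term. Form |a_n|^(1/n) and simplify:
|a_n|^(1/n) = n^(3/n)/7
Take the limit as n -> infinity: L = 1/7.
Since L = 1/7 < 1, the root test implies convergence.

converges


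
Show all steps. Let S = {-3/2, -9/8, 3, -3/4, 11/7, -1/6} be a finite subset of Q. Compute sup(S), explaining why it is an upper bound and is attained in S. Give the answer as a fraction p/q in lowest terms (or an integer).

S is finite, so sup(S) = max(S).
Sorted decreasing:
3, 11/7, -1/6, -3/4, -9/8, -3/2
The extremum is 3.
For every x in S, x <= 3. And 3 is in S, so it is attained.
Therefore sup(S) = 3.

3


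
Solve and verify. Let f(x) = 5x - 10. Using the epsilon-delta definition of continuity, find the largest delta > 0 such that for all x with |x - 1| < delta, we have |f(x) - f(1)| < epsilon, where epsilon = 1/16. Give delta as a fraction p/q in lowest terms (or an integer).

We compute f(1) = 5*(1) - 10 = -5.
|f(x) - f(1)| = |5x - 10 - (-5)| = |5(x - 1)| = 5|x - 1|.
We need 5|x - 1| < 1/16, i.e. |x - 1| < 1/16 / 5 = 1/80.
So any delta <= 1/80 works. Conversely, if delta > 1/80, then x = 1 + 1/80 satisfies |x - 1| = 1/80 < delta but |f(x) - f(1)| = 5 * 1/80 = 1/16, which is not < 1/16; so no larger delta works.
Hence the largest such delta is 1/80.

1/80


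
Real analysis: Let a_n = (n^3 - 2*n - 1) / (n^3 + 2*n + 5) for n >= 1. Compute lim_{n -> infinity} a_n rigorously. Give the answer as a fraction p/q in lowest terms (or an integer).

Divide numerator and denominator by n^3, the highest power:
numerator / n^3 = 1 - 2/n^2 - 1/n^3
denominator / n^3 = 1 + 2/n^2 + 5/n^3
As n -> infinity, all terms of the form c/n^k (k >= 1) tend to 0.
So numerator / n^3 -> 1 and denominator / n^3 -> 1.
Therefore lim a_n = 1.

1


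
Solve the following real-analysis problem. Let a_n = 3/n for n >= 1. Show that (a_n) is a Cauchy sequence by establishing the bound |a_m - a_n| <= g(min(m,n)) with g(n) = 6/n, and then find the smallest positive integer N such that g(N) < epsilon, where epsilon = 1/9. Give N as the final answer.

For any m, n >= 1, by the triangle inequality:
|a_m - a_n| = |3/m - 3/n| <= 3*1/m + 3*1/n <= 6/min(m,n).
So g(n) = 6/n bounds the Cauchy difference. Since g(n) -> 0, (a_n) is Cauchy.
Now solve g(N) < 1/9: 6/N < 1/9 <=> N > 6 / (1/9) = 54.
The smallest integer strictly greater than 54 is N = 55.
Check: g(55) = 6/55 = 6/55 < 1/9; g(54) = 1/9 >= 1/9. So N = 55.

55


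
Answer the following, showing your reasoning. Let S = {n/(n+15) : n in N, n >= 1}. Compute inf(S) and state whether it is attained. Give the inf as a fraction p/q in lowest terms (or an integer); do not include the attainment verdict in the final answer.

Analysis:
- Values: 1/16, 2/17, 1/6, 4/19, ... strictly increasing.
- Minimum is 1/16 (n=1); inf = 1/16 (attained).
- n/(n+15) = 1 - 15/(n+15) -> 1 from below as n -> infinity, and never equals 1.
- So sup = 1 (not attained).
Conclusion: inf(S) = 1/16, attained in S.

1/16


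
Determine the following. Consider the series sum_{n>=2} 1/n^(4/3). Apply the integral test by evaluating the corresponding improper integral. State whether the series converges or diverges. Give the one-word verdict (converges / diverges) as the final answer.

Let f(x) = x^(-4/3). Then f is positive, continuous, and decreasing on [2, infinity), so the integral test applies.
Compute the improper integral int_{2}^infinity f(x) dx:
  antiderivative F(x) = -3/x^(1/3).
  As x -> infinity, F(x) -> 0 (since p = 4/3 > 1).
  So int = F(infinity) - F(2) = 0 - (-3*2^(2/3)/2) = 3*2^(2/3)/2.
  Finite, so by the integral test, the series converges.

converges


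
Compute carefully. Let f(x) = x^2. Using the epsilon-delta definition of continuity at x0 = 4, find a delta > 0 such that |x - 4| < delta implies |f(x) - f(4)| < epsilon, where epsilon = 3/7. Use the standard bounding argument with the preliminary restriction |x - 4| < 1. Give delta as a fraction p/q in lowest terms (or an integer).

Factor: |x^2 - (4)^2| = |x - 4| * |x + 4|.
Impose |x - 4| < 1 first. Then |x + 4| = |(x - 4) + 2*(4)| <= |x - 4| + 2*|4| < 1 + 8 = 9.
So |x^2 - (4)^2| < delta * 9.
We need delta * 9 <= 3/7, i.e. delta <= 3/7/9 = 1/21.
Since 1/21 < 1, this is tighter than 1; take delta = 1/21.
So delta = 1/21 works.

1/21


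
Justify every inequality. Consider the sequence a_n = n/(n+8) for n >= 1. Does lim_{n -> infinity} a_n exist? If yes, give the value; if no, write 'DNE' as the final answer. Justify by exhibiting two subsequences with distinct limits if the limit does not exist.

Examine the behaviour of a_n along subsequences.
Even-n subsequence a_{2k} = (2k)/(2k+8) -> 1. Odd-n subsequence a_{2k+1} = (2k+1)/(2k+9) -> 1. Both tend to 1, which suggests the limit is 1; verify directly.
|a_n - 1| = |n - (n+8)| / (n+8) = 8/(n+8) < 8/n for every n >= 1.
Given epsilon > 0, choose a positive integer N > 8/epsilon. Then for all n >= N, |a_n - 1| < 8/n <= 8/N < epsilon.
So by the definition of the limit, lim a_n exists and equals 1.

1


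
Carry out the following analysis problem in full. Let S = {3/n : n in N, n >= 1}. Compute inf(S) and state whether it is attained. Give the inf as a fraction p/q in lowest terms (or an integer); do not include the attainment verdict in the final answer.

Analysis:
- Values: 3, 3/2, 1, 3/4, ... strictly decreasing.
- The maximum is 3 (n=1); sup = 3 (attained).
- The set is bounded below by 0; 3/n -> 0 so 0 is the greatest lower bound.
- 0 is not in the set, so inf = 0 is not attained.
Conclusion: inf(S) = 0, not attained in S.

0


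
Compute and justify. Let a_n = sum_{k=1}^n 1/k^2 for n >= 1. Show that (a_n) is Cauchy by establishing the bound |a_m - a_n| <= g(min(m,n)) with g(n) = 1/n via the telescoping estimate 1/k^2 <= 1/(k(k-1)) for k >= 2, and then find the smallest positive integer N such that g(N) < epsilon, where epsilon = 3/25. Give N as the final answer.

For m > n >= 1: |a_m - a_n| = sum_{k=n+1}^m 1/k^2.
Use 1/k^2 <= 1/(k(k-1)) = 1/(k-1) - 1/k for k >= 2:
sum_{k=n+1}^m 1/k^2 <= sum_{k=n+1}^m (1/(k-1) - 1/k) = 1/n - 1/m <= 1/n.
By symmetry the same bound holds with n,m swapped, so |a_m - a_n| <= 1/min(m,n) = g(min(m,n)). Since g(n) -> 0, (a_n) is Cauchy.
Now solve g(N) < 3/25: 1/N < 3/25 <=> N > 1/(3/25) = 25/3.
The smallest integer strictly greater than 25/3 is N = 9.
Check: g(9) = 1/9 < 3/25; g(8) = 1/8 >= 3/25. So N = 9.

9


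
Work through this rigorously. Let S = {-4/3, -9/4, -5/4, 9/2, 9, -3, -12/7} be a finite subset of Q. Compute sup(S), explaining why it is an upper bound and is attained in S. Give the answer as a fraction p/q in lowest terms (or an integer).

S is finite, so sup(S) = max(S).
Sorted decreasing:
9, 9/2, -5/4, -4/3, -12/7, -9/4, -3
The extremum is 9.
For every x in S, x <= 9. And 9 is in S, so it is attained.
Therefore sup(S) = 9.

9


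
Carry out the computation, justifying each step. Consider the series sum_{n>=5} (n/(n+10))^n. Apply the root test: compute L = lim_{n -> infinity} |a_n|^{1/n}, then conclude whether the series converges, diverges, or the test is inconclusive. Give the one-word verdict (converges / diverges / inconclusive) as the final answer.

Let a_n denote the general term. Form |a_n|^(1/n) and simplify:
|a_n|^(1/n) = n/(n + 10)
Take the limit as n -> infinity: L = 1.
Since L = 1, the root test is inconclusive. (In fact a_n = (n/(n+10))^n -> e^(-10) != 0, so the nth-term test shows divergence; but the root test itself gives no conclusion.)

inconclusive


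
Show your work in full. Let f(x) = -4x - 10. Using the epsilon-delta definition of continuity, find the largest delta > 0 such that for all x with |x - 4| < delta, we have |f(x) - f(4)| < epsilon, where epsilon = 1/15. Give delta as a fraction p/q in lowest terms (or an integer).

We compute f(4) = -4*(4) - 10 = -26.
|f(x) - f(4)| = |-4x - 10 - (-26)| = |-4(x - 4)| = 4|x - 4|.
We need 4|x - 4| < 1/15, i.e. |x - 4| < 1/15 / 4 = 1/60.
So any delta <= 1/60 works. Conversely, if delta > 1/60, then x = 4 + 1/60 satisfies |x - 4| = 1/60 < delta but |f(x) - f(4)| = 4 * 1/60 = 1/15, which is not < 1/15; so no larger delta works.
Hence the largest such delta is 1/60.

1/60


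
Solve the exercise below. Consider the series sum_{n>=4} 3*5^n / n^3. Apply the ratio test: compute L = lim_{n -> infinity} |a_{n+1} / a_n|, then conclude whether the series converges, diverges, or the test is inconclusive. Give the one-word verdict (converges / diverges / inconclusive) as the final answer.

Let a_n denote the general term. Form the ratio a_{n+1}/a_n and simplify:
a_{n+1}/a_n = 5*n^3/(n + 1)^3
Take the limit as n -> infinity: L = 5.
Since L = 5 > 1 (or L = infinity), the ratio test implies the series diverges.

diverges


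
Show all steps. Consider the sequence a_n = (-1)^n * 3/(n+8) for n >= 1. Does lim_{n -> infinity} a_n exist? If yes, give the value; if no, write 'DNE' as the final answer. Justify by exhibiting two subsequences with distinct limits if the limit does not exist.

Examine the behaviour of a_n along subsequences.
Even-n subsequence a_{2k} = 3/(2k+8) -> 0. Odd-n subsequence a_{2k+1} = -3/(2k+9) -> 0. Both tend to 0, which suggests the limit is 0; verify directly.
|a_n - 0| = 3/(n+8) < 3/n for every n >= 1.
Given epsilon > 0, choose a positive integer N > 3/epsilon. Then for all n >= N, |a_n| < 3/n <= 3/N < epsilon.
So by the definition of the limit, lim a_n exists and equals 0.

0


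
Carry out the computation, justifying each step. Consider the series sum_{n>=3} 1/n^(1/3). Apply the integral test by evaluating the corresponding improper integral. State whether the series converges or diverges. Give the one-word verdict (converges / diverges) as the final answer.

Let f(x) = x^(-1/3). Then f is positive, continuous, and decreasing on [3, infinity), so the integral test applies.
Compute the improper integral int_{3}^infinity f(x) dx:
  antiderivative F(x) = 3*x^(2/3)/2.
  As x -> infinity, F(x) -> infinity (since p = 1/3 < 1).
  So the integral diverges. By the integral test, the series diverges.

diverges


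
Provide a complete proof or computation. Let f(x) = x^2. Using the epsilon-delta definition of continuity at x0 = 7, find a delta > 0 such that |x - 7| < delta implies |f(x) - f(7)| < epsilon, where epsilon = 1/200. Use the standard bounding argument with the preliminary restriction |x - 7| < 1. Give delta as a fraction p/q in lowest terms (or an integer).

Factor: |x^2 - (7)^2| = |x - 7| * |x + 7|.
Impose |x - 7| < 1 first. Then |x + 7| = |(x - 7) + 2*(7)| <= |x - 7| + 2*|7| < 1 + 14 = 15.
So |x^2 - (7)^2| < delta * 15.
We need delta * 15 <= 1/200, i.e. delta <= 1/200/15 = 1/3000.
Since 1/3000 < 1, this is tighter than 1; take delta = 1/3000.
So delta = 1/3000 works.

1/3000


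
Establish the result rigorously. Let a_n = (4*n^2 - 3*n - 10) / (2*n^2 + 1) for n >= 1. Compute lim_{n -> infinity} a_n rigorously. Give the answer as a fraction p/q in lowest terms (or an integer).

Divide numerator and denominator by n^2, the highest power:
numerator / n^2 = 4 - 3/n - 10/n^2
denominator / n^2 = 2 + n^(-2)
As n -> infinity, all terms of the form c/n^k (k >= 1) tend to 0.
So numerator / n^2 -> 4 and denominator / n^2 -> 2.
Therefore lim a_n = 2.

2


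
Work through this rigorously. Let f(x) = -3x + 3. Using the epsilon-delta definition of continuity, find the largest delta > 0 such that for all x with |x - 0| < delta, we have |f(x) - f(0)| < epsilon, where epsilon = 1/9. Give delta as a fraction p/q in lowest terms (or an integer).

We compute f(0) = -3*(0) + 3 = 3.
|f(x) - f(0)| = |-3x + 3 - (3)| = |-3(x - 0)| = 3|x - 0|.
We need 3|x - 0| < 1/9, i.e. |x - 0| < 1/9 / 3 = 1/27.
So any delta <= 1/27 works. Conversely, if delta > 1/27, then x = 0 + 1/27 satisfies |x - 0| = 1/27 < delta but |f(x) - f(0)| = 3 * 1/27 = 1/9, which is not < 1/9; so no larger delta works.
Hence the largest such delta is 1/27.

1/27


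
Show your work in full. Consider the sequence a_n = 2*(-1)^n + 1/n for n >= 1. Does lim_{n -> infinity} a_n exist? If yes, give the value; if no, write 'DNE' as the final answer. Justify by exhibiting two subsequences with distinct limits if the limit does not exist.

Examine the behaviour of a_n along subsequences.
a_{2k} = 2 + 1/(2k) -> 2. a_{2k+1} = -2 + 1/(2k+1) -> -2.
Since these two subsequential limits are 2 and -2, distinct, the full sequence cannot converge (a convergent sequence has all subsequences tending to the same limit). So lim a_n does not exist.

DNE


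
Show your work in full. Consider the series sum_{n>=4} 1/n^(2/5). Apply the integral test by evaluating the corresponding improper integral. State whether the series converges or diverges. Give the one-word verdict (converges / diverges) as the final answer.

Let f(x) = x^(-2/5). Then f is positive, continuous, and decreasing on [4, infinity), so the integral test applies.
Compute the improper integral int_{4}^infinity f(x) dx:
  antiderivative F(x) = 5*x^(3/5)/3.
  As x -> infinity, F(x) -> infinity (since p = 2/5 < 1).
  So the integral diverges. By the integral test, the series diverges.

diverges


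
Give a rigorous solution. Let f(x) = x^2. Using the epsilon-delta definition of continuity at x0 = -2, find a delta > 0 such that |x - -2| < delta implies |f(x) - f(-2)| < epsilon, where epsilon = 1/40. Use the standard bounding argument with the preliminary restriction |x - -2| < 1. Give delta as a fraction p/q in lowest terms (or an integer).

Factor: |x^2 - (-2)^2| = |x - -2| * |x + -2|.
Impose |x - -2| < 1 first. Then |x + -2| = |(x - -2) + 2*(-2)| <= |x - -2| + 2*|-2| < 1 + 4 = 5.
So |x^2 - (-2)^2| < delta * 5.
We need delta * 5 <= 1/40, i.e. delta <= 1/40/5 = 1/200.
Since 1/200 < 1, this is tighter than 1; take delta = 1/200.
So delta = 1/200 works.

1/200


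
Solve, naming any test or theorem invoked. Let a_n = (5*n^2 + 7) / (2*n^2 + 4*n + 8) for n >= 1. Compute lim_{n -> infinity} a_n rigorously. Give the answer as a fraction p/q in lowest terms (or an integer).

Divide numerator and denominator by n^2, the highest power:
numerator / n^2 = 5 + 7/n^2
denominator / n^2 = 2 + 4/n + 8/n^2
As n -> infinity, all terms of the form c/n^k (k >= 1) tend to 0.
So numerator / n^2 -> 5 and denominator / n^2 -> 2.
Therefore lim a_n = 5/2.

5/2


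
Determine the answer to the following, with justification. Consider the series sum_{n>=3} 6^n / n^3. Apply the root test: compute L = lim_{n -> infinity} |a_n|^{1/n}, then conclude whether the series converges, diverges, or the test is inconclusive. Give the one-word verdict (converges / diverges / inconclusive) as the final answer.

Let a_n denote the general term. Form |a_n|^(1/n) and simplify:
|a_n|^(1/n) = 6/n^(3/n)
Take the limit as n -> infinity: L = 6.
Since L = 6 > 1, the root test implies divergence.

diverges


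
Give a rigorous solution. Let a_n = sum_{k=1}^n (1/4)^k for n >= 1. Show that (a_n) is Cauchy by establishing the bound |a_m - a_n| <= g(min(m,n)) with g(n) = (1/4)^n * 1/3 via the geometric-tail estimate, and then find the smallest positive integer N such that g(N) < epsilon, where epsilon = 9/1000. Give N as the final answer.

For m > n >= 1: |a_m - a_n| = sum_{k=n+1}^m (1/4)^k < sum_{k=n+1}^infinity (1/4)^k = (1/4)^(n+1) / (1 - 1/4) = (1/4)^n * (1/4) * (4/3) = (1/4)^n * 1/3.
So g(n) = (1/4)^n / 3. Since g(n) -> 0, (a_n) is Cauchy.
Now solve g(N) < 9/1000: (1/4)^N / 3 < 9/1000 <=> 4^N > 1 / (3 * 9/1000) = 1000/27.
Check powers of 4: 4^2 = 16 <= 1000/27, 4^3 = 64 > 1000/27.
So the smallest such N is 3. Check: g(3) = 1/(3 * 64) = 1/192 < 9/1000.

3


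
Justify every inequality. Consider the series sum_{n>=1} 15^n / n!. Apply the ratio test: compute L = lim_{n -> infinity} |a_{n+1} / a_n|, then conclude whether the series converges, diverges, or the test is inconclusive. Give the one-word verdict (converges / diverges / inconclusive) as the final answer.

Let a_n denote the general term. Form the ratio a_{n+1}/a_n and simplify:
a_{n+1}/a_n = 15/(n + 1)
Take the limit as n -> infinity: L = 0.
Since L = 0 < 1, the ratio test implies the series converges.

converges


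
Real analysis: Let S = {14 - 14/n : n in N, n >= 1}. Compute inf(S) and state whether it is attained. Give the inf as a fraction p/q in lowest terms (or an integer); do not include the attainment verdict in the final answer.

Analysis:
- Values: 0, 7, 28/3, 21/2, ... strictly increasing.
- Minimum is 0 (n=1); inf = 0 (attained).
- 14 - 14/n -> 14 from below; sup = 14, not attained.
Conclusion: inf(S) = 0, attained in S.

0


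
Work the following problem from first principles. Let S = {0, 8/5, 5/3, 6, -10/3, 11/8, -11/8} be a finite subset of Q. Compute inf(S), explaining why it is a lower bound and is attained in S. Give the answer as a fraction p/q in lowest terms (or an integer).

S is finite, so inf(S) = min(S).
Sorted increasing:
-10/3, -11/8, 0, 11/8, 8/5, 5/3, 6
The extremum is -10/3.
For every x in S, x >= -10/3. And -10/3 is in S, so it is attained.
Therefore inf(S) = -10/3.

-10/3


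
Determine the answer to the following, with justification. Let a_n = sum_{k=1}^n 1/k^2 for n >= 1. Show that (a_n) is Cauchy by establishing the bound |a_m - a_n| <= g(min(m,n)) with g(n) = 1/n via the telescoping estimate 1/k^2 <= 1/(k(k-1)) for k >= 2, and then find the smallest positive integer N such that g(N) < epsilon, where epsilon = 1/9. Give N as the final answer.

For m > n >= 1: |a_m - a_n| = sum_{k=n+1}^m 1/k^2.
Use 1/k^2 <= 1/(k(k-1)) = 1/(k-1) - 1/k for k >= 2:
sum_{k=n+1}^m 1/k^2 <= sum_{k=n+1}^m (1/(k-1) - 1/k) = 1/n - 1/m <= 1/n.
By symmetry the same bound holds with n,m swapped, so |a_m - a_n| <= 1/min(m,n) = g(min(m,n)). Since g(n) -> 0, (a_n) is Cauchy.
Now solve g(N) < 1/9: 1/N < 1/9 <=> N > 1/(1/9) = 9.
The smallest integer strictly greater than 9 is N = 10.
Check: g(10) = 1/10 < 1/9; g(9) = 1/9 >= 1/9. So N = 10.

10


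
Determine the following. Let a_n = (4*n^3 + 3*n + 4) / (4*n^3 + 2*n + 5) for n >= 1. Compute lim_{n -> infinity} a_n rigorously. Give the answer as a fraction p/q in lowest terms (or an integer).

Divide numerator and denominator by n^3, the highest power:
numerator / n^3 = 4 + 3/n^2 + 4/n^3
denominator / n^3 = 4 + 2/n^2 + 5/n^3
As n -> infinity, all terms of the form c/n^k (k >= 1) tend to 0.
So numerator / n^3 -> 4 and denominator / n^3 -> 4.
Therefore lim a_n = 1.

1


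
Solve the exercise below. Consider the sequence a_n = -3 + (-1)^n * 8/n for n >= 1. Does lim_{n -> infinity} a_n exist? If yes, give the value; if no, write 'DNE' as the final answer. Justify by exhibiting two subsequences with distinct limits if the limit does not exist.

Examine the behaviour of a_n along subsequences.
Even-n subsequence a_{2k} = -3 + 8/(2k) -> -3. Odd-n subsequence a_{2k+1} = -3 - 8/(2k+1) -> -3. Both tend to -3, which suggests the limit is -3; verify directly.
|a_n - (-3)| = |(-1)^n * 8/n| = 8/n for every n >= 1.
Given epsilon > 0, choose a positive integer N > 8/epsilon. Then for all n >= N, |a_n - (-3)| = 8/n <= 8/N < epsilon.
So by the definition of the limit, lim a_n exists and equals -3.

-3


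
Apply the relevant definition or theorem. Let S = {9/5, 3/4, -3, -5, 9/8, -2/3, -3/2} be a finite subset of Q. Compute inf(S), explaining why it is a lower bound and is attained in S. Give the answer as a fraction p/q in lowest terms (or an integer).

S is finite, so inf(S) = min(S).
Sorted increasing:
-5, -3, -3/2, -2/3, 3/4, 9/8, 9/5
The extremum is -5.
For every x in S, x >= -5. And -5 is in S, so it is attained.
Therefore inf(S) = -5.

-5


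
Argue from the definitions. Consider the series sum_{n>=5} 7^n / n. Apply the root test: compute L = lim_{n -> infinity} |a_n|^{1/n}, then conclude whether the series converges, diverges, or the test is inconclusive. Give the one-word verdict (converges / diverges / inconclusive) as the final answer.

Let a_n denote the general term. Form |a_n|^(1/n) and simplify:
|a_n|^(1/n) = 7/n^(1/n)
Take the limit as n -> infinity: L = 7.
Since L = 7 > 1, the root test implies divergence.

diverges


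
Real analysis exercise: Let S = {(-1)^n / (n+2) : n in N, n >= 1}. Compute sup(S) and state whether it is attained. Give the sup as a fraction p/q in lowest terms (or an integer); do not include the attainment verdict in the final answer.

Analysis:
- Values: -1/3, 1/4, -1/5, 1/6, -1/7, ...
- Positive terms (even n): 1/(2+2), 1/(4+2), ... decreasing -> max = 1/4 (n=2).
- Negative terms (odd n): -1/(1+2), -1/(3+2), ... increasing -> min = -1/3 (n=1).
- So sup = 1/4 (attained at n=2); inf = -1/3 (attained at n=1).
Conclusion: sup(S) = 1/4, attained in S.

1/4


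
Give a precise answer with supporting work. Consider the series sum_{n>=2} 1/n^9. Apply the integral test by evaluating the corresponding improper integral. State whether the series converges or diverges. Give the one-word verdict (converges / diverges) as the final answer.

Let f(x) = x^(-9). Then f is positive, continuous, and decreasing on [2, infinity), so the integral test applies.
Compute the improper integral int_{2}^infinity f(x) dx:
  antiderivative F(x) = -1/(8*x^8).
  As x -> infinity, F(x) -> 0 (since p = 9 > 1).
  So int = F(infinity) - F(2) = 0 - (-1/2048) = 1/2048.
  Finite, so by the integral test, the series converges.

converges


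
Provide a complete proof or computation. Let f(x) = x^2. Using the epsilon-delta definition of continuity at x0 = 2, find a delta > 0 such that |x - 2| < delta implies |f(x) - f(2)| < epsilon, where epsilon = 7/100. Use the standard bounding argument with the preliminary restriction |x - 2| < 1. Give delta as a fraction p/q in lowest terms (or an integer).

Factor: |x^2 - (2)^2| = |x - 2| * |x + 2|.
Impose |x - 2| < 1 first. Then |x + 2| = |(x - 2) + 2*(2)| <= |x - 2| + 2*|2| < 1 + 4 = 5.
So |x^2 - (2)^2| < delta * 5.
We need delta * 5 <= 7/100, i.e. delta <= 7/100/5 = 7/500.
Since 7/500 < 1, this is tighter than 1; take delta = 7/500.
So delta = 7/500 works.

7/500


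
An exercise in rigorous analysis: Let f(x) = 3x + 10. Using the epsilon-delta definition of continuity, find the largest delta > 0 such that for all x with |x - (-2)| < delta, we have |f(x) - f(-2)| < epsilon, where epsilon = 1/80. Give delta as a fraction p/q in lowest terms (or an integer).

We compute f(-2) = 3*(-2) + 10 = 4.
|f(x) - f(-2)| = |3x + 10 - (4)| = |3(x - (-2))| = 3|x - (-2)|.
We need 3|x - (-2)| < 1/80, i.e. |x - (-2)| < 1/80 / 3 = 1/240.
So any delta <= 1/240 works. Conversely, if delta > 1/240, then x = -2 + 1/240 satisfies |x - (-2)| = 1/240 < delta but |f(x) - f(-2)| = 3 * 1/240 = 1/80, which is not < 1/80; so no larger delta works.
Hence the largest such delta is 1/240.

1/240


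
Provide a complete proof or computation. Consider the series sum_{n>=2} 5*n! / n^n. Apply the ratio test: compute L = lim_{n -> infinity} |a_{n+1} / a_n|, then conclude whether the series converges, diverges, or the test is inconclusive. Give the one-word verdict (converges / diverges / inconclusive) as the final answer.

Let a_n denote the general term. Form the ratio a_{n+1}/a_n and simplify:
a_{n+1}/a_n = (n/(n + 1))^n
Take the limit as n -> infinity: L = exp(-1).
Since L = exp(-1) < 1, the ratio test implies the series converges.

converges


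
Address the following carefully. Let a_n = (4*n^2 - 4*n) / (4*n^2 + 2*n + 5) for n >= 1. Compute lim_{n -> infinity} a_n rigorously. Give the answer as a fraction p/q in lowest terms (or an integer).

Divide numerator and denominator by n^2, the highest power:
numerator / n^2 = 4 - 4/n
denominator / n^2 = 4 + 2/n + 5/n^2
As n -> infinity, all terms of the form c/n^k (k >= 1) tend to 0.
So numerator / n^2 -> 4 and denominator / n^2 -> 4.
Therefore lim a_n = 1.

1


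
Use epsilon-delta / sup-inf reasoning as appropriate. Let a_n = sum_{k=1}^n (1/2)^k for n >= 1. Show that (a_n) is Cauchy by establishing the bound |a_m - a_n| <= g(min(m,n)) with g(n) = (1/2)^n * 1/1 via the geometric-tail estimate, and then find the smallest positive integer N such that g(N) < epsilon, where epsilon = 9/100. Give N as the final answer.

For m > n >= 1: |a_m - a_n| = sum_{k=n+1}^m (1/2)^k < sum_{k=n+1}^infinity (1/2)^k = (1/2)^(n+1) / (1 - 1/2) = (1/2)^n * (1/2) * (2/1) = (1/2)^n * 1/1.
So g(n) = (1/2)^n / 1. Since g(n) -> 0, (a_n) is Cauchy.
Now solve g(N) < 9/100: (1/2)^N / 1 < 9/100 <=> 2^N > 1 / (1 * 9/100) = 100/9.
Check powers of 2: 2^3 = 8 <= 100/9, 2^4 = 16 > 100/9.
So the smallest such N is 4. Check: g(4) = 1/(1 * 16) = 1/16 < 9/100.

4


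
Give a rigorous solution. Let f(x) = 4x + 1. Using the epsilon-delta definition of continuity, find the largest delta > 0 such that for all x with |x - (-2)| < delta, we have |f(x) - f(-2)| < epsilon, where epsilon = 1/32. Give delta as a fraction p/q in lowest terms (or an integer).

We compute f(-2) = 4*(-2) + 1 = -7.
|f(x) - f(-2)| = |4x + 1 - (-7)| = |4(x - (-2))| = 4|x - (-2)|.
We need 4|x - (-2)| < 1/32, i.e. |x - (-2)| < 1/32 / 4 = 1/128.
So any delta <= 1/128 works. Conversely, if delta > 1/128, then x = -2 + 1/128 satisfies |x - (-2)| = 1/128 < delta but |f(x) - f(-2)| = 4 * 1/128 = 1/32, which is not < 1/32; so no larger delta works.
Hence the largest such delta is 1/128.

1/128
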